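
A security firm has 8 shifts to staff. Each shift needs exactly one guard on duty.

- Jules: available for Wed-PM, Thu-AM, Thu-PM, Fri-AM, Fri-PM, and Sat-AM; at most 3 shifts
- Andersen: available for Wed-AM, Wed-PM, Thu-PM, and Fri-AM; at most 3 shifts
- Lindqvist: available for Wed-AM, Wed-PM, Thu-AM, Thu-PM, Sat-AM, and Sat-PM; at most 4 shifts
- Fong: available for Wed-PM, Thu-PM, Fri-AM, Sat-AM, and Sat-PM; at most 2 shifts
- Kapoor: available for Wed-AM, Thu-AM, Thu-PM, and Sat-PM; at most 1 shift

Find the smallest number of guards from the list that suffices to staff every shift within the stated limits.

3

8 slots to fill and no one can take more than 4, so at least ⌈8/4⌉ = 2 guards are needed.
Any 2 guards together have capacity at most 4+3 = 7 < 8 slots, so 2 can never suffice.
Jules, Andersen, and Lindqvist alone can cover everything: Wed-AM→Andersen, Wed-PM→Andersen, Thu-AM→Jules, Thu-PM→Andersen, Fri-AM→Jules, Fri-PM→Jules, Sat-AM→Lindqvist, Sat-PM→Lindqvist.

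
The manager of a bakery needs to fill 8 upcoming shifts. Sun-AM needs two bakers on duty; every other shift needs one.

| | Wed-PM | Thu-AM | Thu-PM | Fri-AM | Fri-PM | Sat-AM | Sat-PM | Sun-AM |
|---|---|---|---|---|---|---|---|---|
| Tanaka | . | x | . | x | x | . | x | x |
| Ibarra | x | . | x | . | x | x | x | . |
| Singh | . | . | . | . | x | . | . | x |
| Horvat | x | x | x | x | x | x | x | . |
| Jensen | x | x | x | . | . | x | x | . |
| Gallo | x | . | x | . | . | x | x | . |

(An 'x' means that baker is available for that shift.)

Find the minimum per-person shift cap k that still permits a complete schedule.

2

With 6 bakers and 9 worker-slots to fill, someone must work at least ⌈9/6⌉ = 2 shifts, so k ≥ 2.
k = 2 works: Wed-PM→Ibarra, Thu-AM→Horvat, Thu-PM→Ibarra, Fri-AM→Tanaka, Fri-PM→Singh, Sat-AM→Horvat, Sat-PM→Jensen, Sun-AM→Tanaka+Singh.
Loads: Tanaka 2, Ibarra 2, Singh 2, Horvat 2, Jensen 1, Gallo 0 — all ≤ 2.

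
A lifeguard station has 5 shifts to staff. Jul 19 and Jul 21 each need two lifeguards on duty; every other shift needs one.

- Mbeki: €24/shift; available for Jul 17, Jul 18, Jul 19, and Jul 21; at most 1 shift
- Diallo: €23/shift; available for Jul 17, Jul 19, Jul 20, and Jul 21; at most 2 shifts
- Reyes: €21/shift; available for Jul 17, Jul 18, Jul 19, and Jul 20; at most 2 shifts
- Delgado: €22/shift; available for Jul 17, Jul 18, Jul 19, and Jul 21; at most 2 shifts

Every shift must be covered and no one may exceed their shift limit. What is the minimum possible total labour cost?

Picking the cheapest available lifeguard for each shift independently would cost €151, but that ignores the shift limits.
An optimal schedule: Jul 17→Reyes, Jul 18→Mbeki, Jul 19→Reyes+Delgado, Jul 20→Diallo, Jul 21→Diallo+Delgado.
Total: 21 + 24 + 21 + 22 + 23 + 23 + 22 = €156.

€156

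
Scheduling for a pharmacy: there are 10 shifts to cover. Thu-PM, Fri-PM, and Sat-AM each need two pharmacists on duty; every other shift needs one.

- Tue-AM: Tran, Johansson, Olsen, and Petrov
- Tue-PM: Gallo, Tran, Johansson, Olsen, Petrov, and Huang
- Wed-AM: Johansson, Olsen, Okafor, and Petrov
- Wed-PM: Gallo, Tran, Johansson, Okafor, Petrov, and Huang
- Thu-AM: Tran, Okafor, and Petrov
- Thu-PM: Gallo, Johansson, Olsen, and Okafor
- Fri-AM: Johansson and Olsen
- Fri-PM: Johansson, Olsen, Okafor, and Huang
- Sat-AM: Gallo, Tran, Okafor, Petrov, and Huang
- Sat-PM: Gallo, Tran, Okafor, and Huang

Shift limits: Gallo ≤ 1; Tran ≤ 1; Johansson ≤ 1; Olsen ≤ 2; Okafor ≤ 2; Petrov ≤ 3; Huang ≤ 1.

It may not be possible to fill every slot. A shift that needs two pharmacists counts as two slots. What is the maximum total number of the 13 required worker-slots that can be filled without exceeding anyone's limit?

11

Total capacity across all pharmacists is 1+1+1+2+2+3+1 = 11, and 13 slots are needed, so at most 11 can be filled.
An assignment achieving 11: Tue-AM→Olsen, Tue-PM→Petrov, Wed-AM→Olsen, Wed-PM→Petrov, Thu-AM→Tran, Thu-PM→Gallo+Okafor, Fri-AM→Johansson, Fri-PM→Okafor+Huang, Sat-AM→Petrov.
Loads: Gallo 1/1, Tran 1/1, Johansson 1/1, Olsen 2/2, Okafor 2/2, Petrov 3/3, Huang 1/1.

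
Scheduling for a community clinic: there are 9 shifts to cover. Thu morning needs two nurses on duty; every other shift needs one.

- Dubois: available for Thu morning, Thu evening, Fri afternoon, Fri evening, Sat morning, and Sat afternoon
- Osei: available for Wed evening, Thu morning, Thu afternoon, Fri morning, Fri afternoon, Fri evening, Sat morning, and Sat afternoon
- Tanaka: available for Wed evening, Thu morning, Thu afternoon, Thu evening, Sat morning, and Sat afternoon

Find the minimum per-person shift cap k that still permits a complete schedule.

4

With 3 nurses and 10 worker-slots to fill, someone must work at least ⌈10/3⌉ = 4 shifts, so k ≥ 4.
k = 4 works: Wed evening→Osei, Thu morning→Dubois+Osei, Thu afternoon→Osei, Thu evening→Dubois, Fri morning→Osei, Fri afternoon→Dubois, Fri evening→Dubois, Sat morning→Tanaka, Sat afternoon→Tanaka.
Loads: Dubois 4, Osei 4, Tanaka 2 — all ≤ 4.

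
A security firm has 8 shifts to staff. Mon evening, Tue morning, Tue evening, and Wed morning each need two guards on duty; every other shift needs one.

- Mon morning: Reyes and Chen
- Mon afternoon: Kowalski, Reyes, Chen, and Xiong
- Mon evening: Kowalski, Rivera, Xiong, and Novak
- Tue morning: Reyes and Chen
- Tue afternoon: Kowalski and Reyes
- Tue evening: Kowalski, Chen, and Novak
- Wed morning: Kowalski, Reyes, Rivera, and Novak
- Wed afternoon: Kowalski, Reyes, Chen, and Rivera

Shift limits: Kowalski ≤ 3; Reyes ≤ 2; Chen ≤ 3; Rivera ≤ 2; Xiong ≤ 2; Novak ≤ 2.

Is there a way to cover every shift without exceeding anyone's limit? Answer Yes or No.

Tue morning can only be covered by Reyes and Chen, so that assignment is forced.
One valid schedule: Mon morning→Reyes, Mon afternoon→Kowalski, Mon evening→Rivera+Xiong, Tue morning→Reyes+Chen, Tue afternoon→Kowalski, Tue evening→Kowalski+Chen, Wed morning→Rivera+Novak, Wed afternoon→Chen.
Loads: Kowalski 3/3, Reyes 2/2, Chen 3/3, Rivera 2/2, Xiong 1/2, Novak 1/2 — all within limits.

Yes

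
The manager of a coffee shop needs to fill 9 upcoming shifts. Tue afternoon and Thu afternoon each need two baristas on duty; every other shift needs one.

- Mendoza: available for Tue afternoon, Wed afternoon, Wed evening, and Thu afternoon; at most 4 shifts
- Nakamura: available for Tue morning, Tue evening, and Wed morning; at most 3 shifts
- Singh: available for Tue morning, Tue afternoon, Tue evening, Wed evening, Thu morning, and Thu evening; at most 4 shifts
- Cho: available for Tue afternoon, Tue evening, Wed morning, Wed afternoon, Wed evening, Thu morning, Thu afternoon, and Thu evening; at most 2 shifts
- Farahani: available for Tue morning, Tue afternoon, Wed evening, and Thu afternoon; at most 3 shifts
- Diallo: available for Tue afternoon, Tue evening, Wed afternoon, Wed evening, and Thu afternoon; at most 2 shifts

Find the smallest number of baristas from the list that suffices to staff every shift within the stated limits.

11 slots to fill and no one can take more than 4, so at least ⌈11/4⌉ = 3 baristas are needed.
No set of 3 baristas can cover every shift (each such set leaves at least one shift with no one available or exceeds a cap).
Mendoza, Nakamura, Singh, and Cho alone can cover everything: Tue morning→Nakamura, Tue afternoon→Mendoza+Singh, Tue evening→Nakamura, Wed morning→Nakamura, Wed afternoon→Mendoza, Wed evening→Mendoza, Thu morning→Singh, Thu afternoon→Mendoza+Cho, Thu evening→Singh.

4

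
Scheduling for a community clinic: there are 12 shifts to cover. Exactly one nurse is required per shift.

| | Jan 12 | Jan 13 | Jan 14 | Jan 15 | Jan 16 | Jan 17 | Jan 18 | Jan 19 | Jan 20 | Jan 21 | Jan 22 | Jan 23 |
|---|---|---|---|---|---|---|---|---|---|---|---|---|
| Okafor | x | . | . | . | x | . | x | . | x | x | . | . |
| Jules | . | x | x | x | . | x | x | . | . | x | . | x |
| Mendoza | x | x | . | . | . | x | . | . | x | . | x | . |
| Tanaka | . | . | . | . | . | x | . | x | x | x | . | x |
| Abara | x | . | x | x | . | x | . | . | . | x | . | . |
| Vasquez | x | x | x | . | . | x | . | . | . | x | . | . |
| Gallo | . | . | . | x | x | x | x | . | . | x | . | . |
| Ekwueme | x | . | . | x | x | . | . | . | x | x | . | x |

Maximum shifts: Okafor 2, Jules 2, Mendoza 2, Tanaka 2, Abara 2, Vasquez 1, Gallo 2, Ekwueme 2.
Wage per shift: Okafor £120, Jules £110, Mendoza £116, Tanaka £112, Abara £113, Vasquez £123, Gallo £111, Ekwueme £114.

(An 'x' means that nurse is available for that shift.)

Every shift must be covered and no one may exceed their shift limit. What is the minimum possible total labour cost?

Jan 19 can only be covered by Tanaka, so that assignment is forced.
Jan 22 can only be covered by Mendoza, so that assignment is forced.
Picking the cheapest available nurse for each shift independently would cost £1334, but that ignores the shift limits.
An optimal schedule: Jan 12→Abara, Jan 13→Jules, Jan 14→Jules, Jan 15→Abara, Jan 16→Gallo, Jan 17→Mendoza, Jan 18→Gallo, Jan 19→Tanaka, Jan 20→Ekwueme, Jan 21→Ekwueme, Jan 22→Mendoza, Jan 23→Tanaka.
Total: 113 + 110 + 110 + 113 + 111 + 116 + 111 + 112 + 114 + 114 + 116 + 112 = £1352.

£1352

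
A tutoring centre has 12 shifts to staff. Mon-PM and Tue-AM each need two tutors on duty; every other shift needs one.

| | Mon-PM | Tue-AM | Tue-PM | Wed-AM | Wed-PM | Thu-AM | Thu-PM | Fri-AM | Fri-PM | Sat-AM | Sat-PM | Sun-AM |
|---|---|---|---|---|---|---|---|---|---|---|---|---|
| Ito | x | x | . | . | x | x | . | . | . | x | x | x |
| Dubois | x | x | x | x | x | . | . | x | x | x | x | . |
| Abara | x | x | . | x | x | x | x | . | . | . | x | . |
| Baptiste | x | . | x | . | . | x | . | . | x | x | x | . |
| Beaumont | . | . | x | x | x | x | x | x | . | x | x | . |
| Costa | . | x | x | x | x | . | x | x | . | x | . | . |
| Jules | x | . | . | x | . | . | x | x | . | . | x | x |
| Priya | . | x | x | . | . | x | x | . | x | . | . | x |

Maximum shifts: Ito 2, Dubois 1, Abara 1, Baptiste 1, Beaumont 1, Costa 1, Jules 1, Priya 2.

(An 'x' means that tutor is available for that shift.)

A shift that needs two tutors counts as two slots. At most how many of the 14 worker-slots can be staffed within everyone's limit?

Total capacity across all tutors is 2+1+1+1+1+1+1+2 = 10, and 14 slots are needed, so at most 10 can be filled.
An assignment achieving 10: Mon-PM→Ito+Abara, Tue-AM→Costa+Priya, Tue-PM→Baptiste, Wed-AM→Jules, Thu-AM→Priya, Fri-AM→Beaumont, Fri-PM→Dubois, Sun-AM→Ito.
Loads: Ito 2/2, Dubois 1/1, Abara 1/1, Baptiste 1/1, Beaumont 1/1, Costa 1/1, Jules 1/1, Priya 2/2.

10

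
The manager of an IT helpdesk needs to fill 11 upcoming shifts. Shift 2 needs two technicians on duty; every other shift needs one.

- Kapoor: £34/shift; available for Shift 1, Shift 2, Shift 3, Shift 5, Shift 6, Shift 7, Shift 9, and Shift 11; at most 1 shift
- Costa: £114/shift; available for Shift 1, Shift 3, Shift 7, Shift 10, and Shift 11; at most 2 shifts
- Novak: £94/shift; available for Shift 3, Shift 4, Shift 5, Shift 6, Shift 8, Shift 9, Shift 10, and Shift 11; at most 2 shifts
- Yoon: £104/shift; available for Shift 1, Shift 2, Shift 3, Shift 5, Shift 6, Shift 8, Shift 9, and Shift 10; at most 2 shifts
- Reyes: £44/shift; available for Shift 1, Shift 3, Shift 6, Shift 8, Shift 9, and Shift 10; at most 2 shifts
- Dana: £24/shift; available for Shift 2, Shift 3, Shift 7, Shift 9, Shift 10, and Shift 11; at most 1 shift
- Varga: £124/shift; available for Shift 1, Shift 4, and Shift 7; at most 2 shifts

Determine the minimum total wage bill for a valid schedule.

Picking the cheapest available technician for each shift independently would cost £418, but that ignores the shift limits.
An optimal schedule: Shift 1→Varga, Shift 2→Kapoor+Yoon, Shift 3→Dana, Shift 4→Novak, Shift 5→Novak, Shift 6→Reyes, Shift 7→Varga, Shift 8→Yoon, Shift 9→Reyes, Shift 10→Costa, Shift 11→Costa.
Total: 124 + 34 + 104 + 24 + 94 + 94 + 44 + 124 + 104 + 44 + 114 + 114 = £1018.

£1018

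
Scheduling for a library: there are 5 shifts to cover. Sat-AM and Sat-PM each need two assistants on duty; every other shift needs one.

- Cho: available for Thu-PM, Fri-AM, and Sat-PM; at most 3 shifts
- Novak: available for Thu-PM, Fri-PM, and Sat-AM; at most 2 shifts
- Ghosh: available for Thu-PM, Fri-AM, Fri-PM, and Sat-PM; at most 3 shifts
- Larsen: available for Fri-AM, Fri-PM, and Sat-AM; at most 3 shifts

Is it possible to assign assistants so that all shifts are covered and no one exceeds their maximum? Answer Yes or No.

Yes

Sat-AM can only be covered by Novak and Larsen, so that assignment is forced.
Sat-PM can only be covered by Cho and Ghosh, so that assignment is forced.
One valid schedule: Thu-PM→Cho, Fri-AM→Cho, Fri-PM→Novak, Sat-AM→Novak+Larsen, Sat-PM→Cho+Ghosh.
Loads: Cho 3/3, Novak 2/2, Ghosh 1/3, Larsen 1/3 — all within limits.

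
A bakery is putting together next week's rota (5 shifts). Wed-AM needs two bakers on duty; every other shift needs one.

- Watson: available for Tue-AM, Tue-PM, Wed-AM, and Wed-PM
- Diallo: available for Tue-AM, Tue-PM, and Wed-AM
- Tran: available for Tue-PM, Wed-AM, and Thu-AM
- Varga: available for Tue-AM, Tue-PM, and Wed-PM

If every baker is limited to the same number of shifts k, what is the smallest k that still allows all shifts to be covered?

With 4 bakers and 6 worker-slots to fill, someone must work at least ⌈6/4⌉ = 2 shifts, so k ≥ 2.
k = 2 works: Tue-AM→Watson, Tue-PM→Diallo, Wed-AM→Diallo+Tran, Wed-PM→Watson, Thu-AM→Tran.
Loads: Watson 2, Diallo 2, Tran 2, Varga 0 — all ≤ 2.

2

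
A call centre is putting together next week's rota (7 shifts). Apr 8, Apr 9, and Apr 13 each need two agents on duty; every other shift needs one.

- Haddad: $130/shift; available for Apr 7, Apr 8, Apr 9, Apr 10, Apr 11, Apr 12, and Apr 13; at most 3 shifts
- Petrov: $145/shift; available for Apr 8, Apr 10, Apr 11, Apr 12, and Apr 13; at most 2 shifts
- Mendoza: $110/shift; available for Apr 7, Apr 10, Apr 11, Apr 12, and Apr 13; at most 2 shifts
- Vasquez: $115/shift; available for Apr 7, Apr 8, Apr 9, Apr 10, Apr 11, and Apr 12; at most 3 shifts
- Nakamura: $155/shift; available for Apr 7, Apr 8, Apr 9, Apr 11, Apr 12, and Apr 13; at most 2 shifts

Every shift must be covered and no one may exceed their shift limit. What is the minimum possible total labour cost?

$1245

Picking the cheapest available agent for each shift independently would cost $1170, but that ignores the shift limits.
An optimal schedule: Apr 7→Mendoza, Apr 8→Haddad+Petrov, Apr 9→Vasquez+Haddad, Apr 10→Mendoza, Apr 11→Vasquez, Apr 12→Vasquez, Apr 13→Haddad+Petrov.
Total: 110 + 130 + 145 + 115 + 130 + 110 + 115 + 115 + 130 + 145 = $1245.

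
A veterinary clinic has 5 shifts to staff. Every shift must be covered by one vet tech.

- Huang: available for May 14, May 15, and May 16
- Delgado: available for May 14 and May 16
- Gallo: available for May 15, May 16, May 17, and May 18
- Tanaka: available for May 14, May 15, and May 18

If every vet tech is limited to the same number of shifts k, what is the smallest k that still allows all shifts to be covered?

2

With 4 vet techs and 5 worker-slots to fill, someone must work at least ⌈5/4⌉ = 2 shifts, so k ≥ 2.
k = 2 works: May 14→Huang, May 15→Huang, May 16→Delgado, May 17→Gallo, May 18→Gallo.
Loads: Huang 2, Delgado 1, Gallo 2, Tanaka 0 — all ≤ 2.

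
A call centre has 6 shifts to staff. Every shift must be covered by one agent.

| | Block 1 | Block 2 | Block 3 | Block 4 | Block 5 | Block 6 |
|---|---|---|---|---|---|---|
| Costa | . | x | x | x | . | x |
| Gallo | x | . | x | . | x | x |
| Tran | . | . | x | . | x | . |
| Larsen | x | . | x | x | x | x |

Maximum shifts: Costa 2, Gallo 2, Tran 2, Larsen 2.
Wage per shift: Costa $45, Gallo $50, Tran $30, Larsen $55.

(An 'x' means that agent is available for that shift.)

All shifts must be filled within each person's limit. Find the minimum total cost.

$250

Block 2 can only be covered by Costa, so that assignment is forced.
Picking the cheapest available agent for each shift independently would cost $245, but that ignores the shift limits.
An optimal schedule: Block 1→Gallo, Block 2→Costa, Block 3→Tran, Block 4→Costa, Block 5→Tran, Block 6→Gallo.
Total: 50 + 45 + 30 + 45 + 30 + 50 = $250.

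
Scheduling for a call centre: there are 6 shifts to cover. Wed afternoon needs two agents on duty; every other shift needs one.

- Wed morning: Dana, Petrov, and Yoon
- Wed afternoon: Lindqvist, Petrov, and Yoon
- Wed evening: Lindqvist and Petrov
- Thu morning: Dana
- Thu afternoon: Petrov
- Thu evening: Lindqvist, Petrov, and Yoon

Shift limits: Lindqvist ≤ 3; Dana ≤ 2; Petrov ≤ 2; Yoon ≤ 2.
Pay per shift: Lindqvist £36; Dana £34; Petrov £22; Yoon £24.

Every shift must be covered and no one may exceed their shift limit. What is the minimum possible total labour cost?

£196

Thu morning can only be covered by Dana, so that assignment is forced.
Thu afternoon can only be covered by Petrov, so that assignment is forced.
Picking the cheapest available agent for each shift independently would cost £168, but that ignores the shift limits.
An optimal schedule: Wed morning→Dana, Wed afternoon→Yoon+Lindqvist, Wed evening→Petrov, Thu morning→Dana, Thu afternoon→Petrov, Thu evening→Yoon.
Total: 34 + 24 + 36 + 22 + 34 + 22 + 24 = £196.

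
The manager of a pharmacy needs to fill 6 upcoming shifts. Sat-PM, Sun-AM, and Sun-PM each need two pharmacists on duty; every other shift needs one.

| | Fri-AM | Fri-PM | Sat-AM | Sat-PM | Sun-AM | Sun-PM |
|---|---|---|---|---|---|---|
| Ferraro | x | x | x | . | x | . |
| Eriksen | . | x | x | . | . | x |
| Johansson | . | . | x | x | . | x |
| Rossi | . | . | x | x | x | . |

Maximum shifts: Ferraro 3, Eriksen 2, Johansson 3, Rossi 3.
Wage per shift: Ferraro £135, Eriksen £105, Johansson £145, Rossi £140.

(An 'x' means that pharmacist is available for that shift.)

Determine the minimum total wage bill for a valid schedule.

£1185

Fri-AM can only be covered by Ferraro, so that assignment is forced.
Sat-PM can only be covered by Johansson and Rossi, so that assignment is forced.
Sun-AM can only be covered by Ferraro and Rossi, so that assignment is forced.
Picking the cheapest available pharmacist for each shift independently would cost £1155, but that ignores the shift limits.
An optimal schedule: Fri-AM→Ferraro, Fri-PM→Ferraro, Sat-AM→Eriksen, Sat-PM→Johansson+Rossi, Sun-AM→Ferraro+Rossi, Sun-PM→Eriksen+Johansson.
Total: 135 + 135 + 105 + 145 + 140 + 135 + 140 + 105 + 145 = £1185.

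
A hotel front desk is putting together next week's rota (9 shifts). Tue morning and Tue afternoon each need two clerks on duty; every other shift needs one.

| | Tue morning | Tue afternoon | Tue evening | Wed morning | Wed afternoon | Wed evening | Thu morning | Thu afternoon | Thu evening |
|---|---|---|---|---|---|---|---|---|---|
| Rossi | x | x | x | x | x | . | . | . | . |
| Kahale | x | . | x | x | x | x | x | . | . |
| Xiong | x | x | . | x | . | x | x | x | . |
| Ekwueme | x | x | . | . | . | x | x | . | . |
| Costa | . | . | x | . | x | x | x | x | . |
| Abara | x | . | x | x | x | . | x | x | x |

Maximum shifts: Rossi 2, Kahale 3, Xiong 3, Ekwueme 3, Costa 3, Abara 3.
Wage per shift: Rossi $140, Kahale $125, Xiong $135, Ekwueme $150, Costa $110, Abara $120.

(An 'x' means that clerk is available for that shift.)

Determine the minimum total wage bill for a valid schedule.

Thu evening can only be covered by Abara, so that assignment is forced.
Picking the cheapest available clerk for each shift independently would cost $1310, but that ignores the shift limits.
An optimal schedule: Tue morning→Abara+Kahale, Tue afternoon→Xiong+Rossi, Tue evening→Costa, Wed morning→Abara, Wed afternoon→Costa, Wed evening→Kahale, Thu morning→Kahale, Thu afternoon→Costa, Thu evening→Abara.
Total: 120 + 125 + 135 + 140 + 110 + 120 + 110 + 125 + 125 + 110 + 120 = $1340.

$1340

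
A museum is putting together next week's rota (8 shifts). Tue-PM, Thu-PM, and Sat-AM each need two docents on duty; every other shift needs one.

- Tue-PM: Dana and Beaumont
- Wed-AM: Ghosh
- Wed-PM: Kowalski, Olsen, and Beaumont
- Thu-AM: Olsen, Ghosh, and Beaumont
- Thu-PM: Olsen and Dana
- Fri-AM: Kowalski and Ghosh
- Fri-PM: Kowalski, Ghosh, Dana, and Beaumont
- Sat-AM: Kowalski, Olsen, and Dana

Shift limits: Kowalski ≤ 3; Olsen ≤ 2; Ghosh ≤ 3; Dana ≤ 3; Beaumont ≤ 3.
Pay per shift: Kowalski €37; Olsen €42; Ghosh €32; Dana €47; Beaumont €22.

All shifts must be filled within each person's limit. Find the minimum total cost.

Tue-PM can only be covered by Dana and Beaumont, so that assignment is forced.
Wed-AM can only be covered by Ghosh, so that assignment is forced.
Thu-PM can only be covered by Olsen and Dana, so that assignment is forced.
Picking the cheapest available docent for each shift independently would cost €367, but that ignores the shift limits.
An optimal schedule: Tue-PM→Beaumont+Dana, Wed-AM→Ghosh, Wed-PM→Beaumont, Thu-AM→Beaumont, Thu-PM→Olsen+Dana, Fri-AM→Ghosh, Fri-PM→Ghosh, Sat-AM→Kowalski+Olsen.
Total: 22 + 47 + 32 + 22 + 22 + 42 + 47 + 32 + 32 + 37 + 42 = €377.

€377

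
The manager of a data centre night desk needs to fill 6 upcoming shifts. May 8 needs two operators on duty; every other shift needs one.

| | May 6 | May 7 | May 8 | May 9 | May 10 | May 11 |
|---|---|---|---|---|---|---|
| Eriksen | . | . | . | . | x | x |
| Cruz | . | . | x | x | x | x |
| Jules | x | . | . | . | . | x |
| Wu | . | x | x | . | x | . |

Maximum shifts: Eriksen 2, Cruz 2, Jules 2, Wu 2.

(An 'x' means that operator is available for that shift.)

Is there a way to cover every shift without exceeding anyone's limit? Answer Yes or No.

May 6 can only be covered by Jules, so that assignment is forced.
May 7 can only be covered by Wu, so that assignment is forced.
May 8 can only be covered by Cruz and Wu, so that assignment is forced.
One valid schedule: May 6→Jules, May 7→Wu, May 8→Cruz+Wu, May 9→Cruz, May 10→Eriksen, May 11→Eriksen.
Loads: Eriksen 2/2, Cruz 2/2, Jules 1/2, Wu 2/2 — all within limits.

Yes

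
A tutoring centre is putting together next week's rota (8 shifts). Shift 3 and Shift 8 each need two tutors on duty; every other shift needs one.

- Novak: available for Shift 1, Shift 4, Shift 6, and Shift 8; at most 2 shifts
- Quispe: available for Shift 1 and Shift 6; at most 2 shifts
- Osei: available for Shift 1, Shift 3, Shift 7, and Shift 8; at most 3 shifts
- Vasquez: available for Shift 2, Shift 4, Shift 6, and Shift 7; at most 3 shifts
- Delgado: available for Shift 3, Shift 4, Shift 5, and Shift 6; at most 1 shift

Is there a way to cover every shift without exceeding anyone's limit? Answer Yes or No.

No

Total capacity is 11 and 10 slots are needed, so capacity alone doesn't rule it out.
Shifts {Shift 3, Shift 5} need 3 worker-slots in total, but the tutors available for any of those shifts (Osei and Delgado) can supply at most 2 among them. So no valid schedule exists.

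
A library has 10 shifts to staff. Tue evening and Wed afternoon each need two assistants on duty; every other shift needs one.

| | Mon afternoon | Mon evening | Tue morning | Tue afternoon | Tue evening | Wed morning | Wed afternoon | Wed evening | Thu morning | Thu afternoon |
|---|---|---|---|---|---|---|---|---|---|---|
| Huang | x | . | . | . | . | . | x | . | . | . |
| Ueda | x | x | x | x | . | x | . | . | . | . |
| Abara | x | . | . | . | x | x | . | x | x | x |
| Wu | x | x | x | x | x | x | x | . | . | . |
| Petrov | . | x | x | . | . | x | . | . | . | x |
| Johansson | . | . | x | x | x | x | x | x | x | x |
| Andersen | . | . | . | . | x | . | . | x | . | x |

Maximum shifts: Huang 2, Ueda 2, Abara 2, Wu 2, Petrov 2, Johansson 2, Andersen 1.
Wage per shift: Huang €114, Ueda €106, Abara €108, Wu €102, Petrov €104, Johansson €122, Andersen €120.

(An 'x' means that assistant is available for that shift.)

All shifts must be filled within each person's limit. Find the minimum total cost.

€1310

Picking the cheapest available assistant for each shift independently would cost €1256, but that ignores the shift limits.
An optimal schedule: Mon afternoon→Huang, Mon evening→Ueda, Tue morning→Wu, Tue afternoon→Ueda, Tue evening→Johansson+Andersen, Wed morning→Petrov, Wed afternoon→Huang+Wu, Wed evening→Abara, Thu morning→Abara, Thu afternoon→Petrov.
Total: 114 + 106 + 102 + 106 + 122 + 120 + 104 + 114 + 102 + 108 + 108 + 104 = €1310.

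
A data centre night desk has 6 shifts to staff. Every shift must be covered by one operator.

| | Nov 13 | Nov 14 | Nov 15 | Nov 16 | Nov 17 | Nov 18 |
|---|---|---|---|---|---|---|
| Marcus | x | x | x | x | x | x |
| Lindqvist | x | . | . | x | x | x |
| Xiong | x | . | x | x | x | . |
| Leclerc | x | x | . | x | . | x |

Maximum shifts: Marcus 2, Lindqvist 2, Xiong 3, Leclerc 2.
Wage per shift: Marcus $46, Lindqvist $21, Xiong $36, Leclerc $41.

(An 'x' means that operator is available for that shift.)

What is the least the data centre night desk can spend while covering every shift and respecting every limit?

Picking the cheapest available operator for each shift independently would cost $161, but that ignores the shift limits.
An optimal schedule: Nov 13→Xiong, Nov 14→Leclerc, Nov 15→Xiong, Nov 16→Xiong, Nov 17→Lindqvist, Nov 18→Lindqvist.
Total: 36 + 41 + 36 + 36 + 21 + 21 = $191.

$191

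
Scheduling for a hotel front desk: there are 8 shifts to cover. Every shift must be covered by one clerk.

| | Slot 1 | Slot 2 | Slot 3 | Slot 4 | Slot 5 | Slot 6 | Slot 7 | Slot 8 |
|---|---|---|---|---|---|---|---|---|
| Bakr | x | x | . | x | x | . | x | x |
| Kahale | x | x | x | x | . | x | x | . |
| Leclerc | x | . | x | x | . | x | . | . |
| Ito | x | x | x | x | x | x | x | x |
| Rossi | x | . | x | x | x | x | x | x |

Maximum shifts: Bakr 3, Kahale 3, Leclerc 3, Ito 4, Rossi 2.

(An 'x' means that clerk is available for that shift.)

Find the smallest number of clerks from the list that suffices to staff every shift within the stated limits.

3

8 slots to fill and no one can take more than 4, so at least ⌈8/4⌉ = 2 clerks are needed.
Any 2 clerks together have capacity at most 4+3 = 7 < 8 slots, so 2 can never suffice.
Bakr, Kahale, and Leclerc alone can cover everything: Slot 1→Leclerc, Slot 2→Bakr, Slot 3→Kahale, Slot 4→Leclerc, Slot 5→Bakr, Slot 6→Kahale, Slot 7→Kahale, Slot 8→Bakr.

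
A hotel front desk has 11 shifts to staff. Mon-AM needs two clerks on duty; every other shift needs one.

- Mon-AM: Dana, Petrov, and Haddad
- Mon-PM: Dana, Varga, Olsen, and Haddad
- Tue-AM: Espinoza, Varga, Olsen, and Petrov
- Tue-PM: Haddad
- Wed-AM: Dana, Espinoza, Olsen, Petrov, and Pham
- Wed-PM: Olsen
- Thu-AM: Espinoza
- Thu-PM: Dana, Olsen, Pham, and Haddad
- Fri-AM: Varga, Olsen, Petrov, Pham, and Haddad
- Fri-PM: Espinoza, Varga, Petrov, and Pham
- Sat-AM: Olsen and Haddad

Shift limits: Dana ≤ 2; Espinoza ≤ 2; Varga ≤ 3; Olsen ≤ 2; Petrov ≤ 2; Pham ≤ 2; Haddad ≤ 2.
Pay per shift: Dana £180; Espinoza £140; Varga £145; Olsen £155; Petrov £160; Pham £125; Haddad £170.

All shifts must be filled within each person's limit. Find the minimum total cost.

Tue-PM can only be covered by Haddad, so that assignment is forced.
Wed-PM can only be covered by Olsen, so that assignment is forced.
Thu-AM can only be covered by Espinoza, so that assignment is forced.
Picking the cheapest available clerk for each shift independently would cost £1735, but that ignores the shift limits.
An optimal schedule: Mon-AM→Petrov+Haddad, Mon-PM→Varga, Tue-AM→Espinoza, Tue-PM→Haddad, Wed-AM→Pham, Wed-PM→Olsen, Thu-AM→Espinoza, Thu-PM→Pham, Fri-AM→Varga, Fri-PM→Varga, Sat-AM→Olsen.
Total: 160 + 170 + 145 + 140 + 170 + 125 + 155 + 140 + 125 + 145 + 145 + 155 = £1775.

£1775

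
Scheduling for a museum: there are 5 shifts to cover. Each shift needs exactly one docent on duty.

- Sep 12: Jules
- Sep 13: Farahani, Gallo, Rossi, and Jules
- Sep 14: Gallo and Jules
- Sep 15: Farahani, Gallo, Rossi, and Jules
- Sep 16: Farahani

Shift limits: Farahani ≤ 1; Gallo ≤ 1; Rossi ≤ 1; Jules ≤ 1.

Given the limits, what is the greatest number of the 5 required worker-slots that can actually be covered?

Total capacity across all docents is 1+1+1+1 = 4, and 5 slots are needed, so at most 4 can be filled.
An assignment achieving 4: Sep 12→Jules, Sep 13→Rossi, Sep 14→Gallo, Sep 16→Farahani.
Loads: Farahani 1/1, Gallo 1/1, Rossi 1/1, Jules 1/1.

4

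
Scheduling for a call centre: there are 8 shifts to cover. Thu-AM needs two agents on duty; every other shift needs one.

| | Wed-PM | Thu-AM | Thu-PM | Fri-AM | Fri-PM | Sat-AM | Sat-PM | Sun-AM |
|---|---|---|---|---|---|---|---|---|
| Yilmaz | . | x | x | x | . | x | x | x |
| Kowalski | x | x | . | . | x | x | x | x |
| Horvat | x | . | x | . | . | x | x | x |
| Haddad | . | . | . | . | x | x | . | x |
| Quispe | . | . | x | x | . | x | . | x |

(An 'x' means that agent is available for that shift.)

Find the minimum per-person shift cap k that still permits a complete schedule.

With 5 agents and 9 worker-slots to fill, someone must work at least ⌈9/5⌉ = 2 shifts, so k ≥ 2.
k = 2 works: Wed-PM→Kowalski, Thu-AM→Yilmaz+Kowalski, Thu-PM→Horvat, Fri-AM→Yilmaz, Fri-PM→Haddad, Sat-AM→Haddad, Sat-PM→Horvat, Sun-AM→Quispe.
Loads: Yilmaz 2, Kowalski 2, Horvat 2, Haddad 2, Quispe 1 — all ≤ 2.

2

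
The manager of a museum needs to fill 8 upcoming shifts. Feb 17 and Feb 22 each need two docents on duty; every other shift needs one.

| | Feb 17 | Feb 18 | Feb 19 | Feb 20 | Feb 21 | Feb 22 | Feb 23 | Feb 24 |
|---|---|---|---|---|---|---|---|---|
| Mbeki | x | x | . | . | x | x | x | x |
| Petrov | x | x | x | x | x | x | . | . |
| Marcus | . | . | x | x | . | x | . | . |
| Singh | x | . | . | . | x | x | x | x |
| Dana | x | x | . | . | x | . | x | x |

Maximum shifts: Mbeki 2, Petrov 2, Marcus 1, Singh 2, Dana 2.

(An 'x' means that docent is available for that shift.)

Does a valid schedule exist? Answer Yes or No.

No

Total capacity is 2+2+1+2+2 = 9 but 10 worker-slots are needed — infeasible.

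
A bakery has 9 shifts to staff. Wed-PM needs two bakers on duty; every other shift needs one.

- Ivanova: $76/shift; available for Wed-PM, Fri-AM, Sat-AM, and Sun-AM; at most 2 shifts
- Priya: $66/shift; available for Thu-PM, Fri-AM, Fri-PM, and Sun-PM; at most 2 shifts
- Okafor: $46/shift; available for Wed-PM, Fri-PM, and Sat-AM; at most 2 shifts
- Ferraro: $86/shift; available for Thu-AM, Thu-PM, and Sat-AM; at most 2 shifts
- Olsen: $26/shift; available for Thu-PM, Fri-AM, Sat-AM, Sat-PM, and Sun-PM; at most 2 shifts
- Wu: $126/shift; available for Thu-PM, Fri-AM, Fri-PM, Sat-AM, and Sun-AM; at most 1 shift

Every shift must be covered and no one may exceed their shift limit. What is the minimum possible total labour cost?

$600

Wed-PM can only be covered by Ivanova and Okafor, so that assignment is forced.
Thu-AM can only be covered by Ferraro, so that assignment is forced.
Sat-PM can only be covered by Olsen, so that assignment is forced.
Picking the cheapest available baker for each shift independently would cost $460, but that ignores the shift limits.
An optimal schedule: Wed-PM→Ivanova+Okafor, Thu-AM→Ferraro, Thu-PM→Ferraro, Fri-AM→Olsen, Fri-PM→Priya, Sat-AM→Okafor, Sat-PM→Olsen, Sun-AM→Ivanova, Sun-PM→Priya.
Total: 76 + 46 + 86 + 86 + 26 + 66 + 46 + 26 + 76 + 66 = $600.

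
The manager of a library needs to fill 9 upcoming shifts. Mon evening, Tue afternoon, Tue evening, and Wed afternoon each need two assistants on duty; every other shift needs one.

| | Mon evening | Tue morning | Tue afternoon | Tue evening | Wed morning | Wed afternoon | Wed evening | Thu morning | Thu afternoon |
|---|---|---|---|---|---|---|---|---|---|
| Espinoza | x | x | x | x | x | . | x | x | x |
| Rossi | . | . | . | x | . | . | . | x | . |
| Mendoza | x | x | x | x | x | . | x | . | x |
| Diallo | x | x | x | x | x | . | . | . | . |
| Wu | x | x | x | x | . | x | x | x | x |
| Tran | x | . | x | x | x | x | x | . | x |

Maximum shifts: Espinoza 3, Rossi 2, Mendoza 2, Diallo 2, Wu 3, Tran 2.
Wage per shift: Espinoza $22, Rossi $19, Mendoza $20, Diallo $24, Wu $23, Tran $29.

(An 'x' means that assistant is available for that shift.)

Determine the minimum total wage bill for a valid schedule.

Wed afternoon can only be covered by Wu and Tran, so that assignment is forced.
Picking the cheapest available assistant for each shift independently would cost $274, but that ignores the shift limits.
An optimal schedule: Mon evening→Espinoza+Wu, Tue morning→Mendoza, Tue afternoon→Wu+Diallo, Tue evening→Rossi+Diallo, Wed morning→Mendoza, Wed afternoon→Wu+Tran, Wed evening→Espinoza, Thu morning→Rossi, Thu afternoon→Espinoza.
Total: 22 + 23 + 20 + 23 + 24 + 19 + 24 + 20 + 23 + 29 + 22 + 19 + 22 = $290.

$290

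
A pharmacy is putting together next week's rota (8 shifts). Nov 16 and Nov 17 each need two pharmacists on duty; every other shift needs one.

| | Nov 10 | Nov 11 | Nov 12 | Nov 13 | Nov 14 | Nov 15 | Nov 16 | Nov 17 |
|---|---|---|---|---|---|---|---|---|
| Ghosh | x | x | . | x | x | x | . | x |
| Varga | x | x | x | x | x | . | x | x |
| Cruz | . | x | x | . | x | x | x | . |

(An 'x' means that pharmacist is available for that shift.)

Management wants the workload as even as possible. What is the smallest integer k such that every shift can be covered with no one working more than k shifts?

4

With 3 pharmacists and 10 worker-slots to fill, someone must work at least ⌈10/3⌉ = 4 shifts, so k ≥ 4.
k = 4 works: Nov 10→Ghosh, Nov 11→Varga, Nov 12→Varga, Nov 13→Ghosh, Nov 14→Cruz, Nov 15→Ghosh, Nov 16→Varga+Cruz, Nov 17→Ghosh+Varga.
Loads: Ghosh 4, Varga 4, Cruz 2 — all ≤ 4.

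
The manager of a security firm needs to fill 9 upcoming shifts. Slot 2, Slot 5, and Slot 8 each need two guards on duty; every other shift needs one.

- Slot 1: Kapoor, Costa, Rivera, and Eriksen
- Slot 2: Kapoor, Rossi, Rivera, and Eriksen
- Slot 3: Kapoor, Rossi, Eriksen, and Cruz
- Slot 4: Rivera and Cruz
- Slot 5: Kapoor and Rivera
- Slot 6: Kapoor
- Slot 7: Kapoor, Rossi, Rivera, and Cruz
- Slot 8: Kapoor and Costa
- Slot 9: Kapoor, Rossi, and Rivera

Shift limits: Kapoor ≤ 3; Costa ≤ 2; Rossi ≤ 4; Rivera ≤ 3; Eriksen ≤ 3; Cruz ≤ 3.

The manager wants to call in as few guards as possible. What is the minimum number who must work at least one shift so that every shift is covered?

4

12 slots to fill and no one can take more than 4, so at least ⌈12/4⌉ = 3 guards are needed.
Any 3 guards together have capacity at most 4+3+3 = 10 < 12 slots, so 3 can never suffice.
Kapoor, Costa, Rossi, and Rivera alone can cover everything: Slot 1→Costa, Slot 2→Rossi+Rivera, Slot 3→Rossi, Slot 4→Rivera, Slot 5→Kapoor+Rivera, Slot 6→Kapoor, Slot 7→Rossi, Slot 8→Kapoor+Costa, Slot 9→Rossi.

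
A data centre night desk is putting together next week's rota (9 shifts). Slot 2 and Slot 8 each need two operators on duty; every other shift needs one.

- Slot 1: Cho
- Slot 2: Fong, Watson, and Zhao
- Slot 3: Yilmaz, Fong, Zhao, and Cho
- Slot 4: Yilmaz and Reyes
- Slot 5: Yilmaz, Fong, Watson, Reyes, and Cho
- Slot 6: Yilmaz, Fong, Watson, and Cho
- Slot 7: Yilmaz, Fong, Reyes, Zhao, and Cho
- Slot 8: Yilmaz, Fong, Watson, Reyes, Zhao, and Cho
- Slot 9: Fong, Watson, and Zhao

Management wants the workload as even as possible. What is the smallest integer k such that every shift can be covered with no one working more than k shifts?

With 6 operators and 11 worker-slots to fill, someone must work at least ⌈11/6⌉ = 2 shifts, so k ≥ 2.
k = 2 works: Slot 1→Cho, Slot 2→Fong+Watson, Slot 3→Yilmaz, Slot 4→Yilmaz, Slot 5→Reyes, Slot 6→Watson, Slot 7→Reyes, Slot 8→Zhao+Cho, Slot 9→Fong.
Loads: Yilmaz 2, Fong 2, Watson 2, Reyes 2, Zhao 1, Cho 2 — all ≤ 2.

2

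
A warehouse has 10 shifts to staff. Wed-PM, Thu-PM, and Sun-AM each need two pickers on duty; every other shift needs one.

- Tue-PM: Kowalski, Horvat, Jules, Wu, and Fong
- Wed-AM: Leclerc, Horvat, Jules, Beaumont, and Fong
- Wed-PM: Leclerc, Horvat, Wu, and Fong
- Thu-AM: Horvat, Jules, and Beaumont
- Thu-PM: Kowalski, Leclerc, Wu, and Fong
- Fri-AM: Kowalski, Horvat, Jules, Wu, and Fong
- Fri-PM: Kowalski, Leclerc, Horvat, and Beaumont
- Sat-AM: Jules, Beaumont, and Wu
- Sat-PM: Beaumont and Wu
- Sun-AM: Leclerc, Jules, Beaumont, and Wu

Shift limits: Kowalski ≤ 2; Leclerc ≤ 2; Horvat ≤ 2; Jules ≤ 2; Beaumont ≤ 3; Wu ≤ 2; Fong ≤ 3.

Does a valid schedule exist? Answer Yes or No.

Yes

One valid schedule: Tue-PM→Kowalski, Wed-AM→Leclerc, Wed-PM→Leclerc+Wu, Thu-AM→Horvat, Thu-PM→Wu+Fong, Fri-AM→Horvat, Fri-PM→Kowalski, Sat-AM→Jules, Sat-PM→Beaumont, Sun-AM→Jules+Beaumont.
Loads: Kowalski 2/2, Leclerc 2/2, Horvat 2/2, Jules 2/2, Beaumont 2/3, Wu 2/2, Fong 1/3 — all within limits.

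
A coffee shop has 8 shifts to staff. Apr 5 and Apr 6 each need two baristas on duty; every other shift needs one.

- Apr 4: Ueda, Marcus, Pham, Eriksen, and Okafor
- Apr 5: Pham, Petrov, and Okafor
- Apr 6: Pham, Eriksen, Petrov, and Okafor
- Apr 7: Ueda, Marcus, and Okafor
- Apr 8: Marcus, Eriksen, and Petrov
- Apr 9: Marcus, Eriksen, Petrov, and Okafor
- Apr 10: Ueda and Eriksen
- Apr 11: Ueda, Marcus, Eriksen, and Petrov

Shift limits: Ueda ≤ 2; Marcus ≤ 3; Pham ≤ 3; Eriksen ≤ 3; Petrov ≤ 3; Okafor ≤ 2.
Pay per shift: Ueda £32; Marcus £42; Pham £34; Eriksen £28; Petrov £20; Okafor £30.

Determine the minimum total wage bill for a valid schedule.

£268

Picking the cheapest available barista for each shift independently would cost £244, but that ignores the shift limits.
An optimal schedule: Apr 4→Ueda, Apr 5→Petrov+Okafor, Apr 6→Petrov+Eriksen, Apr 7→Okafor, Apr 8→Petrov, Apr 9→Eriksen, Apr 10→Eriksen, Apr 11→Ueda.
Total: 32 + 20 + 30 + 20 + 28 + 30 + 20 + 28 + 28 + 32 = £268.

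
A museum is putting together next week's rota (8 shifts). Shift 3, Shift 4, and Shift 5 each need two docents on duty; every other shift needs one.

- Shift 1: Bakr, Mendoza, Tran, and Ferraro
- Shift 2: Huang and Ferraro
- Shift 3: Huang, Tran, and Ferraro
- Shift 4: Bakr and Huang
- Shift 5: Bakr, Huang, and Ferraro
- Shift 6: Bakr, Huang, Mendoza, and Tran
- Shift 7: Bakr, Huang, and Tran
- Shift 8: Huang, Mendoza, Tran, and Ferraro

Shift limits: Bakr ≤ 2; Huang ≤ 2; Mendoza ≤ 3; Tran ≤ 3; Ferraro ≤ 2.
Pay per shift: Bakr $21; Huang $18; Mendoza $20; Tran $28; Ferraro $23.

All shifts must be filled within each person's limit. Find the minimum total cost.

Shift 4 can only be covered by Bakr and Huang, so that assignment is forced.
Picking the cheapest available docent for each shift independently would cost $211, but that ignores the shift limits.
An optimal schedule: Shift 1→Mendoza, Shift 2→Huang, Shift 3→Tran+Ferraro, Shift 4→Bakr+Huang, Shift 5→Bakr+Ferraro, Shift 6→Mendoza, Shift 7→Tran, Shift 8→Mendoza.
Total: 20 + 18 + 28 + 23 + 21 + 18 + 21 + 23 + 20 + 28 + 20 = $240.

$240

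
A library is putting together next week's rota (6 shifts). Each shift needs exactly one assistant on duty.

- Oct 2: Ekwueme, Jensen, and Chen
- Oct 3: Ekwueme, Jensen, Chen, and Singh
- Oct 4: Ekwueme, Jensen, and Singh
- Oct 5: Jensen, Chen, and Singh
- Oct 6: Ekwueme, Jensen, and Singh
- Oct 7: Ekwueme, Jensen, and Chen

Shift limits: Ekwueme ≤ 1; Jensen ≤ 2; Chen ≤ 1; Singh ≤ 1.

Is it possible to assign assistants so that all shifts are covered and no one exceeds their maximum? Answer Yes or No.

Total capacity is 1+2+1+1 = 5 but 6 worker-slots are needed — infeasible.

No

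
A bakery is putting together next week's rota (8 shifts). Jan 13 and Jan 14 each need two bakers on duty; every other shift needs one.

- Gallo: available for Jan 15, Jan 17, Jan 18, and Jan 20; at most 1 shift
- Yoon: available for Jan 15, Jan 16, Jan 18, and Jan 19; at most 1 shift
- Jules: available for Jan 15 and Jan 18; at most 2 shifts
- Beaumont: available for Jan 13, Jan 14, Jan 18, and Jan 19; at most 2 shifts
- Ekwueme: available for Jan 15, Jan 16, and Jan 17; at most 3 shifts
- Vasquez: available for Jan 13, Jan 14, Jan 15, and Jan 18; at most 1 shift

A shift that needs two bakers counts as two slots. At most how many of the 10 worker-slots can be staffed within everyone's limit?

9

Total capacity across all bakers is 1+1+2+2+3+1 = 10, and 10 slots are needed, so at most 10 can be filled.
Shifts {Jan 13, Jan 14} need 4 slots but only Beaumont and Vasquez are available for them, supplying at most 3 — so at least 1 slot must go unfilled.
An assignment achieving 9: Jan 13→Beaumont+Vasquez, Jan 14→Beaumont, Jan 15→Jules, Jan 16→Ekwueme, Jan 17→Ekwueme, Jan 18→Jules, Jan 19→Yoon, Jan 20→Gallo.
Loads: Gallo 1/1, Yoon 1/1, Jules 2/2, Beaumont 2/2, Ekwueme 2/3, Vasquez 1/1.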